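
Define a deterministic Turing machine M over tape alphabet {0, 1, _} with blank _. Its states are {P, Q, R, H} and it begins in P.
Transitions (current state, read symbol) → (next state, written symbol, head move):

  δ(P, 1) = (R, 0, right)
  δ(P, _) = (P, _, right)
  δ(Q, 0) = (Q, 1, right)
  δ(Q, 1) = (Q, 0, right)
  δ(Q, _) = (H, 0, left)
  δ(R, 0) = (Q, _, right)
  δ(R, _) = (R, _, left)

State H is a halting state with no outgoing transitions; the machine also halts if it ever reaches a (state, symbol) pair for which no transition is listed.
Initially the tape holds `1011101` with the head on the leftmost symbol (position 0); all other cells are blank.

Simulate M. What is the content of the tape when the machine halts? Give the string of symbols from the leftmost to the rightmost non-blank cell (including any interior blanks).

0_000100

P | [1]011101_   read 1 → write 0, move right, go to R
R | 0[0]11101_   read 0 → write _, move right, go to Q
Q | 0_[1]1101_   read 1 → write 0, move right, go to Q
Q | 0_0[1]101_   read 1 → write 0, move right, go to Q
Q | 0_00[1]01_   read 1 → write 0, move right, go to Q
Q | 0_000[0]1_   read 0 → write 1, move right, go to Q
Q | 0_0001[1]_   read 1 → write 0, move right, go to Q
Q | 0_00010[_]   read _ → write 0, move left, go to H
H | 0_0001[0]0
The non-blank tape span at halt is 0_000100.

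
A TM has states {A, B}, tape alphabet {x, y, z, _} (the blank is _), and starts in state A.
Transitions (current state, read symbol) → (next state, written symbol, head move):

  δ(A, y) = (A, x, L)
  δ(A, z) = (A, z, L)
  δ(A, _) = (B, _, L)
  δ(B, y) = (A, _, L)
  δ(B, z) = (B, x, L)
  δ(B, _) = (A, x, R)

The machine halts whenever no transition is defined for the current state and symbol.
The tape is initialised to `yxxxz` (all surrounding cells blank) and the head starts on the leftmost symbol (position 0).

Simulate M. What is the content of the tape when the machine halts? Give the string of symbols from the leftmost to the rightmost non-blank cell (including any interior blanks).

x_xxxxz

state=A head=0 tape=__[y]xxxz   (A,y)→(A,x,L)
state=A head=-1 tape=_[_]xxxxz   (A,_)→(B,_,L)
state=B head=-2 tape=[_]_xxxxz   (B,_)→(A,x,R)
state=A head=-1 tape=x[_]xxxxz   (A,_)→(B,_,L)
state=B head=-2 tape=[x]_xxxxz
The non-blank tape span at halt is x_xxxxz.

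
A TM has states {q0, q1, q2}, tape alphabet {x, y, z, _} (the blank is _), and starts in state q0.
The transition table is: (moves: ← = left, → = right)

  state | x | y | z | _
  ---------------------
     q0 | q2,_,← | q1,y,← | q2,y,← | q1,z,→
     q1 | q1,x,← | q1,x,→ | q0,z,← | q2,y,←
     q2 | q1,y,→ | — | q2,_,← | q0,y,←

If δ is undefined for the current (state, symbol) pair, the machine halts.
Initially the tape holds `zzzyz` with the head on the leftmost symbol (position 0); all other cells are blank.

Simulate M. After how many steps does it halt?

q0 | __[z]zzyz   read z → write y, move ←, go to q2
q2 | _[_]yzzyz   read _ → write y, move ←, go to q0
q0 | [_]yyzzyz   read _ → write z, move →, go to q1
q1 | z[y]yzzyz   read y → write x, move →, go to q1
q1 | zx[y]zzyz   read y → write x, move →, go to q1
q1 | zxx[z]zyz   read z → write z, move ←, go to q0
q0 | zx[x]zzyz   read x → write _, move ←, go to q2
q2 | z[x]_zzyz   read x → write y, move →, go to q1
q1 | zy[_]zzyz   read _ → write y, move ←, go to q2
q2 | z[y]yzzyz
M halts after 9 transitions.

9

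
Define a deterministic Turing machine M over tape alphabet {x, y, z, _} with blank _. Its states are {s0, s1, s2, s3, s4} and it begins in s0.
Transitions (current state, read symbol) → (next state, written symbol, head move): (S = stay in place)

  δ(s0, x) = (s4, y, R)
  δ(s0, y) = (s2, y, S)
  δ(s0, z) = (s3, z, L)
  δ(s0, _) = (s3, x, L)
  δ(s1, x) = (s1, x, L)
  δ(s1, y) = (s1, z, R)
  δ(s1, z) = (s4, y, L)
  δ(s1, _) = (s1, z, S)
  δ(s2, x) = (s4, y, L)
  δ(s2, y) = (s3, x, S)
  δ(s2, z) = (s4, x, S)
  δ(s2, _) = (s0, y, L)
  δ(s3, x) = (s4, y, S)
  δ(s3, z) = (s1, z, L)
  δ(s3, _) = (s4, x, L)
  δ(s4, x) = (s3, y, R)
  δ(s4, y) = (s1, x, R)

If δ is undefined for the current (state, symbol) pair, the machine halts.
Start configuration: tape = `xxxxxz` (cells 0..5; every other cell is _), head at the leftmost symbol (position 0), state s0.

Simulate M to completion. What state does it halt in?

s3

s0 | [x]xxxxz   read x → write y, move R, go to s4
s4 | y[x]xxxz   read x → write y, move R, go to s3
s3 | yy[x]xxz   read x → write y, move S, go to s4
s4 | yy[y]xxz   read y → write x, move R, go to s1
s1 | yyx[x]xz   read x → write x, move L, go to s1
s1 | yy[x]xxz   read x → write x, move L, go to s1
s1 | y[y]xxxz   read y → write z, move R, go to s1
s1 | yz[x]xxz   read x → write x, move L, go to s1
s1 | y[z]xxxz   read z → write y, move L, go to s4
s4 | [y]yxxxz   read y → write x, move R, go to s1
s1 | x[y]xxxz   read y → write z, move R, go to s1
s1 | xz[x]xxz   read x → write x, move L, go to s1
s1 | x[z]xxxz   read z → write y, move L, go to s4
s4 | [x]yxxxz   read x → write y, move R, go to s3
s3 | y[y]xxxz
No transition is defined for (s3, y); M halts in state s3.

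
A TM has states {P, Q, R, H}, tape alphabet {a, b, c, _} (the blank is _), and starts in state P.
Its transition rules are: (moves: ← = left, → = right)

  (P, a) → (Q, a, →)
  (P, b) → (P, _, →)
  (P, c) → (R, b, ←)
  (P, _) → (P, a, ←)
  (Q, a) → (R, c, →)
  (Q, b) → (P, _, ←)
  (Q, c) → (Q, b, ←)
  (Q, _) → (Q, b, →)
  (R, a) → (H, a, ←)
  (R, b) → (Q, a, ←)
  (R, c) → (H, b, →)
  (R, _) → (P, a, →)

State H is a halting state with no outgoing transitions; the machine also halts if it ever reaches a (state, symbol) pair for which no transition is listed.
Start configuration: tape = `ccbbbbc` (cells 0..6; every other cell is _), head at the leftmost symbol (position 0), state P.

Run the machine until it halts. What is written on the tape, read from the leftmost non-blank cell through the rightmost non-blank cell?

P | _[c]cbbbbc_   read c → write b, move ←, go to R
R | [_]bcbbbbc_   read _ → write a, move →, go to P
P | a[b]cbbbbc_   read b → write _, move →, go to P
P | a_[c]bbbbc_   read c → write b, move ←, go to R
R | a[_]bbbbbc_   read _ → write a, move →, go to P
P | aa[b]bbbbc_   read b → write _, move →, go to P
P | aa_[b]bbbc_   read b → write _, move →, go to P
P | aa__[b]bbc_   read b → write _, move →, go to P
P | aa___[b]bc_   read b → write _, move →, go to P
P | aa____[b]c_   read b → write _, move →, go to P
P | aa_____[c]_   read c → write b, move ←, go to R
R | aa____[_]b_   read _ → write a, move →, go to P
P | aa____a[b]_   read b → write _, move →, go to P
P | aa____a_[_]   read _ → write a, move ←, go to P
P | aa____a[_]a   read _ → write a, move ←, go to P
P | aa____[a]aa   read a → write a, move →, go to Q
Q | aa____a[a]a   read a → write c, move →, go to R
R | aa____ac[a]   read a → write a, move ←, go to H
H | aa____a[c]a
The non-blank tape span at halt is aa____aca.

aa____aca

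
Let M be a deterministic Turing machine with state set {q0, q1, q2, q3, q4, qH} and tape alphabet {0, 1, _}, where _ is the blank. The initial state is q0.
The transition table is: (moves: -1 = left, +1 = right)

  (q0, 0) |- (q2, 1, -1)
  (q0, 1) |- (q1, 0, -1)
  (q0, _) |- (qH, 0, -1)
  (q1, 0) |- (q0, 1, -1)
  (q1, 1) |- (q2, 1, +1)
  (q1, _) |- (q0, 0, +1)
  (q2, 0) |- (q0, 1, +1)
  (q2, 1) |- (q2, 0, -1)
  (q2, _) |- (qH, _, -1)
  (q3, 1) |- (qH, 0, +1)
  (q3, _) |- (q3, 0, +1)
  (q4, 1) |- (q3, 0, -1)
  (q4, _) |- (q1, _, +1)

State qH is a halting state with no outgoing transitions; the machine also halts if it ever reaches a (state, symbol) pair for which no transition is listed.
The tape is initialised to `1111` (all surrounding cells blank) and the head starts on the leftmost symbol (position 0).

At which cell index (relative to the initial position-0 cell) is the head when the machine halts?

3

q0 | _[1]111_   read 1 → write 0, move -1, go to q1
q1 | [_]0111_   read _ → write 0, move +1, go to q0
q0 | 0[0]111_   read 0 → write 1, move -1, go to q2
q2 | [0]1111_   read 0 → write 1, move +1, go to q0
q0 | 1[1]111_   read 1 → write 0, move -1, go to q1
q1 | [1]0111_   read 1 → write 1, move +1, go to q2
q2 | 1[0]111_   read 0 → write 1, move +1, go to q0
q0 | 11[1]11_   read 1 → write 0, move -1, go to q1
q1 | 1[1]011_   read 1 → write 1, move +1, go to q2
q2 | 11[0]11_   read 0 → write 1, move +1, go to q0
q0 | 111[1]1_   read 1 → write 0, move -1, go to q1
q1 | 11[1]01_   read 1 → write 1, move +1, go to q2
q2 | 111[0]1_   read 0 → write 1, move +1, go to q0
q0 | 1111[1]_   read 1 → write 0, move -1, go to q1
q1 | 111[1]0_   read 1 → write 1, move +1, go to q2
q2 | 1111[0]_   read 0 → write 1, move +1, go to q0
q0 | 11111[_]   read _ → write 0, move -1, go to qH
qH | 1111[1]0
At halt the head is at cell 3.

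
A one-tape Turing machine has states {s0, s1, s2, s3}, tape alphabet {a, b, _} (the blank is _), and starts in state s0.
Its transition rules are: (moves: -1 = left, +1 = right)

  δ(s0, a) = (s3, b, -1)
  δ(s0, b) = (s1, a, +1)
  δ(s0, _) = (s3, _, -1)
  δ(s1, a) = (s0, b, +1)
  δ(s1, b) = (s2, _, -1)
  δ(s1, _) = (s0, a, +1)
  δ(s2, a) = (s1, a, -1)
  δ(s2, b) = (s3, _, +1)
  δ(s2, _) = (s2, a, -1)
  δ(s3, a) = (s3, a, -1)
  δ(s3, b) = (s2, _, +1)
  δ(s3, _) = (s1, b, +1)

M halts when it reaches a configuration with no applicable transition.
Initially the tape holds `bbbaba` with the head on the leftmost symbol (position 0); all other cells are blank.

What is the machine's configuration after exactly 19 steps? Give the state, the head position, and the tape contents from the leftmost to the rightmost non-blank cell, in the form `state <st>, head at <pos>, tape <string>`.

state s1, head at 3, tape bbaaabaaa

s0 | __[b]bbaba_   read b → write a, move +1, go to s1
s1 | __a[b]baba_   read b → write _, move -1, go to s2
s2 | __[a]_baba_   read a → write a, move -1, go to s1
s1 | _[_]a_baba_   read _ → write a, move +1, go to s0
s0 | _a[a]_baba_   read a → write b, move -1, go to s3
s3 | _[a]b_baba_   read a → write a, move -1, go to s3
s3 | [_]ab_baba_   read _ → write b, move +1, go to s1
s1 | b[a]b_baba_   read a → write b, move +1, go to s0
s0 | bb[b]_baba_   read b → write a, move +1, go to s1
s1 | bba[_]baba_   read _ → write a, move +1, go to s0
s0 | bbaa[b]aba_   read b → write a, move +1, go to s1
s1 | bbaaa[a]ba_   read a → write b, move +1, go to s0
s0 | bbaaab[b]a_   read b → write a, move +1, go to s1
s1 | bbaaaba[a]_   read a → write b, move +1, go to s0
s0 | bbaaabab[_]   read _ → write _, move -1, go to s3
s3 | bbaaaba[b]_   read b → write _, move +1, go to s2
s2 | bbaaaba_[_]   read _ → write a, move -1, go to s2
s2 | bbaaaba[_]a   read _ → write a, move -1, go to s2
s2 | bbaaab[a]aa   read a → write a, move -1, go to s1
s1 | bbaaa[b]aaa
After 19 steps: state s1, head at 3, tape bbaaabaaa.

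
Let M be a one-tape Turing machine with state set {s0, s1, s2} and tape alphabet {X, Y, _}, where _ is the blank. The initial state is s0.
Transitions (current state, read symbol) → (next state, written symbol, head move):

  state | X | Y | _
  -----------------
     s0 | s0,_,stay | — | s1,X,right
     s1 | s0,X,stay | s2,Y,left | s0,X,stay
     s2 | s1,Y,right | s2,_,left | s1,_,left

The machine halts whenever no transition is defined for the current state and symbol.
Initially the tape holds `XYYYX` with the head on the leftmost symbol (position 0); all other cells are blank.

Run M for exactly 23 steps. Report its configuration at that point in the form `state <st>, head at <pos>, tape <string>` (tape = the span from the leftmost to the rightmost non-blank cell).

state s0, head at 0, tape XY_YYYX

s0 | __[X]YYYX   read X → write _, move stay, go to s0
s0 | __[_]YYYX   read _ → write X, move right, go to s1
s1 | __X[Y]YYX   read Y → write Y, move left, go to s2
s2 | __[X]YYYX   read X → write Y, move right, go to s1
s1 | __Y[Y]YYX   read Y → write Y, move left, go to s2
s2 | __[Y]YYYX   read Y → write _, move left, go to s2
s2 | _[_]_YYYX   read _ → write _, move left, go to s1
s1 | [_]__YYYX   read _ → write X, move stay, go to s0
s0 | [X]__YYYX   read X → write _, move stay, go to s0
s0 | [_]__YYYX   read _ → write X, move right, go to s1
s1 | X[_]_YYYX   read _ → write X, move stay, go to s0
s0 | X[X]_YYYX   read X → write _, move stay, go to s0
s0 | X[_]_YYYX   read _ → write X, move right, go to s1
s1 | XX[_]YYYX   read _ → write X, move stay, go to s0
s0 | XX[X]YYYX   read X → write _, move stay, go to s0
s0 | XX[_]YYYX   read _ → write X, move right, go to s1
s1 | XXX[Y]YYX   read Y → write Y, move left, go to s2
s2 | XX[X]YYYX   read X → write Y, move right, go to s1
s1 | XXY[Y]YYX   read Y → write Y, move left, go to s2
s2 | XX[Y]YYYX   read Y → write _, move left, go to s2
s2 | X[X]_YYYX   read X → write Y, move right, go to s1
s1 | XY[_]YYYX   read _ → write X, move stay, go to s0
s0 | XY[X]YYYX   read X → write _, move stay, go to s0
s0 | XY[_]YYYX
After 23 steps: state s0, head at 0, tape XY_YYYX.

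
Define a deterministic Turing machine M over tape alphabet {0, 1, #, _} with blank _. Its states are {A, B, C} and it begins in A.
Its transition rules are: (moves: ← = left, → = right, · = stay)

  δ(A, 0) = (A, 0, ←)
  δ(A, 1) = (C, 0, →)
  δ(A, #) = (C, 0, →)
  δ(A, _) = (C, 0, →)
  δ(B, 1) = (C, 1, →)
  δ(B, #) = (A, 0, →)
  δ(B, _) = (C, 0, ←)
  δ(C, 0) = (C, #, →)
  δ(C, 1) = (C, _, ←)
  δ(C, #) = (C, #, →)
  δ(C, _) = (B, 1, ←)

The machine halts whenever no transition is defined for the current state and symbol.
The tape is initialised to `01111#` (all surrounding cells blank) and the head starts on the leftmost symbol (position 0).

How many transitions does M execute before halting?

state=A head=0 tape=_[0]1111#__   (A,0)→(A,0,←)
state=A head=-1 tape=[_]01111#__   (A,_)→(C,0,→)
state=C head=0 tape=0[0]1111#__   (C,0)→(C,#,→)
state=C head=1 tape=0#[1]111#__   (C,1)→(C,_,←)
state=C head=0 tape=0[#]_111#__   (C,#)→(C,#,→)
state=C head=1 tape=0#[_]111#__   (C,_)→(B,1,←)
state=B head=0 tape=0[#]1111#__   (B,#)→(A,0,→)
state=A head=1 tape=00[1]111#__   (A,1)→(C,0,→)
state=C head=2 tape=000[1]11#__   (C,1)→(C,_,←)
state=C head=1 tape=00[0]_11#__   (C,0)→(C,#,→)
state=C head=2 tape=00#[_]11#__   (C,_)→(B,1,←)
state=B head=1 tape=00[#]111#__   (B,#)→(A,0,→)
state=A head=2 tape=000[1]11#__   (A,1)→(C,0,→)
state=C head=3 tape=0000[1]1#__   (C,1)→(C,_,←)
state=C head=2 tape=000[0]_1#__   (C,0)→(C,#,→)
state=C head=3 tape=000#[_]1#__   (C,_)→(B,1,←)
state=B head=2 tape=000[#]11#__   (B,#)→(A,0,→)
state=A head=3 tape=0000[1]1#__   (A,1)→(C,0,→)
state=C head=4 tape=00000[1]#__   (C,1)→(C,_,←)
state=C head=3 tape=0000[0]_#__   (C,0)→(C,#,→)
state=C head=4 tape=0000#[_]#__   (C,_)→(B,1,←)
state=B head=3 tape=0000[#]1#__   (B,#)→(A,0,→)
state=A head=4 tape=00000[1]#__   (A,1)→(C,0,→)
state=C head=5 tape=000000[#]__   (C,#)→(C,#,→)
state=C head=6 tape=000000#[_]_   (C,_)→(B,1,←)
state=B head=5 tape=000000[#]1_   (B,#)→(A,0,→)
state=A head=6 tape=0000000[1]_   (A,1)→(C,0,→)
state=C head=7 tape=00000000[_]   (C,_)→(B,1,←)
state=B head=6 tape=0000000[0]1
M halts after 28 transitions.

28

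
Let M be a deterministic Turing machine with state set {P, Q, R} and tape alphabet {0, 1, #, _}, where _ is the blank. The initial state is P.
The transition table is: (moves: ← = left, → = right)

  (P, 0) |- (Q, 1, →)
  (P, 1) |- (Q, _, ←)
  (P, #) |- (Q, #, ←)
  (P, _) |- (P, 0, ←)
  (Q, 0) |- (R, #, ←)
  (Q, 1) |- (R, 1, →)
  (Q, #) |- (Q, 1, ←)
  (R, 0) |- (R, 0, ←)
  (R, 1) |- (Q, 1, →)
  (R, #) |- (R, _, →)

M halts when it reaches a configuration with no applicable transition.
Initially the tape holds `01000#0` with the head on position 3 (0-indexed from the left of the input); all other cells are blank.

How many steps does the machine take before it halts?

14

P | 010[0]0#0_   read 0 → write 1, move →, go to Q
Q | 0101[0]#0_   read 0 → write #, move ←, go to R
R | 010[1]##0_   read 1 → write 1, move →, go to Q
Q | 0101[#]#0_   read # → write 1, move ←, go to Q
Q | 010[1]1#0_   read 1 → write 1, move →, go to R
R | 0101[1]#0_   read 1 → write 1, move →, go to Q
Q | 01011[#]0_   read # → write 1, move ←, go to Q
Q | 0101[1]10_   read 1 → write 1, move →, go to R
R | 01011[1]0_   read 1 → write 1, move →, go to Q
Q | 010111[0]_   read 0 → write #, move ←, go to R
R | 01011[1]#_   read 1 → write 1, move →, go to Q
Q | 010111[#]_   read # → write 1, move ←, go to Q
Q | 01011[1]1_   read 1 → write 1, move →, go to R
R | 010111[1]_   read 1 → write 1, move →, go to Q
Q | 0101111[_]
M halts after 14 transitions.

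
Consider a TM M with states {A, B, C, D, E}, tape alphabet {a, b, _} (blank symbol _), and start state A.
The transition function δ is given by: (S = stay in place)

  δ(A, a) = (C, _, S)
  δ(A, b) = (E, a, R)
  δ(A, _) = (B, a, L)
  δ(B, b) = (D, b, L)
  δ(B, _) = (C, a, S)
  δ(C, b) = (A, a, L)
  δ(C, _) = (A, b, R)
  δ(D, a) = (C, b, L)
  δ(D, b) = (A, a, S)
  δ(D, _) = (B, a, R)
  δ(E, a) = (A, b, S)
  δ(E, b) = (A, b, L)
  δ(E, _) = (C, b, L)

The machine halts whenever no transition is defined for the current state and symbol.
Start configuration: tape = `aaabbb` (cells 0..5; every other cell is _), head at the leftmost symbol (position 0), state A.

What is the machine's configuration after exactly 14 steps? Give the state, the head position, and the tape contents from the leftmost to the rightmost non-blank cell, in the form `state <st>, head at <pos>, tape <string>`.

state A, head at 5, tape bbbbbb

A | [a]aabbb   read a → write _, move S, go to C
C | [_]aabbb   read _ → write b, move R, go to A
A | b[a]abbb   read a → write _, move S, go to C
C | b[_]abbb   read _ → write b, move R, go to A
A | bb[a]bbb   read a → write _, move S, go to C
C | bb[_]bbb   read _ → write b, move R, go to A
A | bbb[b]bb   read b → write a, move R, go to E
E | bbba[b]b   read b → write b, move L, go to A
A | bbb[a]bb   read a → write _, move S, go to C
C | bbb[_]bb   read _ → write b, move R, go to A
A | bbbb[b]b   read b → write a, move R, go to E
E | bbbba[b]   read b → write b, move L, go to A
A | bbbb[a]b   read a → write _, move S, go to C
C | bbbb[_]b   read _ → write b, move R, go to A
A | bbbbb[b]
After 14 steps: state A, head at 5, tape bbbbbb.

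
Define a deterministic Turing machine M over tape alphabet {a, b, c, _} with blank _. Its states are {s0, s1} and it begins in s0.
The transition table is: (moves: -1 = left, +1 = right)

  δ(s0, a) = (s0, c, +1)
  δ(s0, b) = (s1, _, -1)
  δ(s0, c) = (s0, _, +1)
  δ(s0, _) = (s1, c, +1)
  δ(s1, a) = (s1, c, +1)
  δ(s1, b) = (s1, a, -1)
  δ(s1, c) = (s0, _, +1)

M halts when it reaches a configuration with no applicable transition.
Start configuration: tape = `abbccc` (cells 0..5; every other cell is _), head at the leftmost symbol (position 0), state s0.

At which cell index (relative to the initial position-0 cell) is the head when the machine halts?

7

s0 | [a]bbccc__   read a → write c, move +1, go to s0
s0 | c[b]bccc__   read b → write _, move -1, go to s1
s1 | [c]_bccc__   read c → write _, move +1, go to s0
s0 | _[_]bccc__   read _ → write c, move +1, go to s1
s1 | _c[b]ccc__   read b → write a, move -1, go to s1
s1 | _[c]accc__   read c → write _, move +1, go to s0
s0 | __[a]ccc__   read a → write c, move +1, go to s0
s0 | __c[c]cc__   read c → write _, move +1, go to s0
s0 | __c_[c]c__   read c → write _, move +1, go to s0
s0 | __c__[c]__   read c → write _, move +1, go to s0
s0 | __c___[_]_   read _ → write c, move +1, go to s1
s1 | __c___c[_]
At halt the head is at cell 7.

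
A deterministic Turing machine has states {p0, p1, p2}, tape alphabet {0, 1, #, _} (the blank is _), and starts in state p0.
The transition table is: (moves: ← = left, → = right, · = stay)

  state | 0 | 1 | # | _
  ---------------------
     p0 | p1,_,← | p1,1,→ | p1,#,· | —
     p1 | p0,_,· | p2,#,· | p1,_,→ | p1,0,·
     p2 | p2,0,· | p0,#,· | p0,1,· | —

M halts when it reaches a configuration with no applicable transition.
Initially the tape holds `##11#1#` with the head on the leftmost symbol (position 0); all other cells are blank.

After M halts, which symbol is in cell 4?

p0 | [#]#11#1#_   read # → write #, move ·, go to p1
p1 | [#]#11#1#_   read # → write _, move →, go to p1
p1 | _[#]11#1#_   read # → write _, move →, go to p1
p1 | __[1]1#1#_   read 1 → write #, move ·, go to p2
p2 | __[#]1#1#_   read # → write 1, move ·, go to p0
p0 | __[1]1#1#_   read 1 → write 1, move →, go to p1
p1 | __1[1]#1#_   read 1 → write #, move ·, go to p2
p2 | __1[#]#1#_   read # → write 1, move ·, go to p0
p0 | __1[1]#1#_   read 1 → write 1, move →, go to p1
p1 | __11[#]1#_   read # → write _, move →, go to p1
p1 | __11_[1]#_   read 1 → write #, move ·, go to p2
p2 | __11_[#]#_   read # → write 1, move ·, go to p0
p0 | __11_[1]#_   read 1 → write 1, move →, go to p1
p1 | __11_1[#]_   read # → write _, move →, go to p1
p1 | __11_1_[_]   read _ → write 0, move ·, go to p1
p1 | __11_1_[0]   read 0 → write _, move ·, go to p0
p0 | __11_1_[_]
Cell 4 holds _ when M halts.

_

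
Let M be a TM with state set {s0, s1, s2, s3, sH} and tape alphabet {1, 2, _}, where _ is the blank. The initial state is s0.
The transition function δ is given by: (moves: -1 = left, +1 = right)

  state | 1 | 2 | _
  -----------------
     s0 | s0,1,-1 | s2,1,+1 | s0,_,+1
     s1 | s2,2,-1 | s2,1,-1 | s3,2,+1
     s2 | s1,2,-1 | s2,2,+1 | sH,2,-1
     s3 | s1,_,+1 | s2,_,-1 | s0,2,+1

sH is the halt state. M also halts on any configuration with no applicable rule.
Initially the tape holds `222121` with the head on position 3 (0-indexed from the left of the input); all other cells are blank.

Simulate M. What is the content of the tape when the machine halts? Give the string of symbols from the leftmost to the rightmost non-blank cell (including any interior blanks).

2122222

s0 | __222[1]21   read 1 → write 1, move -1, go to s0
s0 | __22[2]121   read 2 → write 1, move +1, go to s2
s2 | __221[1]21   read 1 → write 2, move -1, go to s1
s1 | __22[1]221   read 1 → write 2, move -1, go to s2
s2 | __2[2]2221   read 2 → write 2, move +1, go to s2
s2 | __22[2]221   read 2 → write 2, move +1, go to s2
s2 | __222[2]21   read 2 → write 2, move +1, go to s2
s2 | __2222[2]1   read 2 → write 2, move +1, go to s2
s2 | __22222[1]   read 1 → write 2, move -1, go to s1
s1 | __2222[2]2   read 2 → write 1, move -1, go to s2
s2 | __222[2]12   read 2 → write 2, move +1, go to s2
s2 | __2222[1]2   read 1 → write 2, move -1, go to s1
s1 | __222[2]22   read 2 → write 1, move -1, go to s2
s2 | __22[2]122   read 2 → write 2, move +1, go to s2
s2 | __222[1]22   read 1 → write 2, move -1, go to s1
s1 | __22[2]222   read 2 → write 1, move -1, go to s2
s2 | __2[2]1222   read 2 → write 2, move +1, go to s2
s2 | __22[1]222   read 1 → write 2, move -1, go to s1
s1 | __2[2]2222   read 2 → write 1, move -1, go to s2
s2 | __[2]12222   read 2 → write 2, move +1, go to s2
s2 | __2[1]2222   read 1 → write 2, move -1, go to s1
s1 | __[2]22222   read 2 → write 1, move -1, go to s2
s2 | _[_]122222   read _ → write 2, move -1, go to sH
sH | [_]2122222
The non-blank tape span at halt is 2122222.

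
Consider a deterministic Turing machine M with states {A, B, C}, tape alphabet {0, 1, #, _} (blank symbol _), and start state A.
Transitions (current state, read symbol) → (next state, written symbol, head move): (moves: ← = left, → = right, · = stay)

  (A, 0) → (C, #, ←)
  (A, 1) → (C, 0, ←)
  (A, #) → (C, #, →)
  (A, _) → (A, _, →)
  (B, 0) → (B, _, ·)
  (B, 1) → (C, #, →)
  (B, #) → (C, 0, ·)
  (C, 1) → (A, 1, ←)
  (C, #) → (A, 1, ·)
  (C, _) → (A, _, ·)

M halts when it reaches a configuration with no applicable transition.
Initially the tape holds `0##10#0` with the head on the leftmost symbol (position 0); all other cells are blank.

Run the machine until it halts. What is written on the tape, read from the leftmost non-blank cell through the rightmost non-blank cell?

state=A head=0 tape=_[0]##10#0   (A,0)→(C,#,←)
state=C head=-1 tape=[_]###10#0   (C,_)→(A,_,·)
state=A head=-1 tape=[_]###10#0   (A,_)→(A,_,→)
state=A head=0 tape=_[#]##10#0   (A,#)→(C,#,→)
state=C head=1 tape=_#[#]#10#0   (C,#)→(A,1,·)
state=A head=1 tape=_#[1]#10#0   (A,1)→(C,0,←)
state=C head=0 tape=_[#]0#10#0   (C,#)→(A,1,·)
state=A head=0 tape=_[1]0#10#0   (A,1)→(C,0,←)
state=C head=-1 tape=[_]00#10#0   (C,_)→(A,_,·)
state=A head=-1 tape=[_]00#10#0   (A,_)→(A,_,→)
state=A head=0 tape=_[0]0#10#0   (A,0)→(C,#,←)
state=C head=-1 tape=[_]#0#10#0   (C,_)→(A,_,·)
state=A head=-1 tape=[_]#0#10#0   (A,_)→(A,_,→)
state=A head=0 tape=_[#]0#10#0   (A,#)→(C,#,→)
state=C head=1 tape=_#[0]#10#0
The non-blank tape span at halt is #0#10#0.

#0#10#0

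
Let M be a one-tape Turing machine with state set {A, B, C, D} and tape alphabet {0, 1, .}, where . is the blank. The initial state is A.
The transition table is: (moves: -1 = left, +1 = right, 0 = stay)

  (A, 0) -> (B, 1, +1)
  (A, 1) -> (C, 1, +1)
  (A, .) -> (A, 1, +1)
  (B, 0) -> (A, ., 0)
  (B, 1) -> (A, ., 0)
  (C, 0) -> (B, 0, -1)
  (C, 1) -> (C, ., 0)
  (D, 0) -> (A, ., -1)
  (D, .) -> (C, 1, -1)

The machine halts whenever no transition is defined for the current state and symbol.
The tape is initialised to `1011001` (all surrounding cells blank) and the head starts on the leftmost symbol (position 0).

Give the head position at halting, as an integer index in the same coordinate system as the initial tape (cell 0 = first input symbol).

7

A | [1]011001.   read 1 → write 1, move +1, go to C
C | 1[0]11001.   read 0 → write 0, move -1, go to B
B | [1]011001.   read 1 → write ., move 0, go to A
A | [.]011001.   read . → write 1, move +1, go to A
A | 1[0]11001.   read 0 → write 1, move +1, go to B
B | 11[1]1001.   read 1 → write ., move 0, go to A
A | 11[.]1001.   read . → write 1, move +1, go to A
A | 111[1]001.   read 1 → write 1, move +1, go to C
C | 1111[0]01.   read 0 → write 0, move -1, go to B
B | 111[1]001.   read 1 → write ., move 0, go to A
A | 111[.]001.   read . → write 1, move +1, go to A
A | 1111[0]01.   read 0 → write 1, move +1, go to B
B | 11111[0]1.   read 0 → write ., move 0, go to A
A | 11111[.]1.   read . → write 1, move +1, go to A
A | 111111[1].   read 1 → write 1, move +1, go to C
C | 1111111[.]
At halt the head is at cell 7.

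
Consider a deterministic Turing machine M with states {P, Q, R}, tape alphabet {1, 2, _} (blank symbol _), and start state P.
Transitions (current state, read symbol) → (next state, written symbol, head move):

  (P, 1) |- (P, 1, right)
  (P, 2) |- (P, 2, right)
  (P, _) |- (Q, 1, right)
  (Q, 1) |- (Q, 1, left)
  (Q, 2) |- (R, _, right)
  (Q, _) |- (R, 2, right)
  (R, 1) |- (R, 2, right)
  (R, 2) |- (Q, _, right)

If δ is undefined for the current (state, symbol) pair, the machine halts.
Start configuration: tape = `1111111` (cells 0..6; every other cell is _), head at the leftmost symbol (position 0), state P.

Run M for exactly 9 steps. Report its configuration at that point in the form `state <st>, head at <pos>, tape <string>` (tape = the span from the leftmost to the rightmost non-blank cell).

state R, head at 9, tape 111111112

P | [1]111111___   read 1 → write 1, move right, go to P
P | 1[1]11111___   read 1 → write 1, move right, go to P
P | 11[1]1111___   read 1 → write 1, move right, go to P
P | 111[1]111___   read 1 → write 1, move right, go to P
P | 1111[1]11___   read 1 → write 1, move right, go to P
P | 11111[1]1___   read 1 → write 1, move right, go to P
P | 111111[1]___   read 1 → write 1, move right, go to P
P | 1111111[_]__   read _ → write 1, move right, go to Q
Q | 11111111[_]_   read _ → write 2, move right, go to R
R | 111111112[_]
After 9 steps: state R, head at 9, tape 111111112.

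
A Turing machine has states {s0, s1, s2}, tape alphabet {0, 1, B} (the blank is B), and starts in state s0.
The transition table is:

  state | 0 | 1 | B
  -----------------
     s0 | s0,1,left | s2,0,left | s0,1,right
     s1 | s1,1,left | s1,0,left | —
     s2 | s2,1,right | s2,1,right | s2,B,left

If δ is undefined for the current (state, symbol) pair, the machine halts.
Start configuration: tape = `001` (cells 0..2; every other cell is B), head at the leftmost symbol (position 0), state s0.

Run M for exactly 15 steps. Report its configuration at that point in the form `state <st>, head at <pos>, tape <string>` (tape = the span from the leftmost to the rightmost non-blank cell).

s0 | B[0]01B   read 0 → write 1, move left, go to s0
s0 | [B]101B   read B → write 1, move right, go to s0
s0 | 1[1]01B   read 1 → write 0, move left, go to s2
s2 | [1]001B   read 1 → write 1, move right, go to s2
s2 | 1[0]01B   read 0 → write 1, move right, go to s2
s2 | 11[0]1B   read 0 → write 1, move right, go to s2
s2 | 111[1]B   read 1 → write 1, move right, go to s2
s2 | 1111[B]   read B → write B, move left, go to s2
s2 | 111[1]B   read 1 → write 1, move right, go to s2
s2 | 1111[B]   read B → write B, move left, go to s2
s2 | 111[1]B   read 1 → write 1, move right, go to s2
s2 | 1111[B]   read B → write B, move left, go to s2
s2 | 111[1]B   read 1 → write 1, move right, go to s2
s2 | 1111[B]   read B → write B, move left, go to s2
s2 | 111[1]B   read 1 → write 1, move right, go to s2
s2 | 1111[B]
After 15 steps: state s2, head at 3, tape 1111.

state s2, head at 3, tape 1111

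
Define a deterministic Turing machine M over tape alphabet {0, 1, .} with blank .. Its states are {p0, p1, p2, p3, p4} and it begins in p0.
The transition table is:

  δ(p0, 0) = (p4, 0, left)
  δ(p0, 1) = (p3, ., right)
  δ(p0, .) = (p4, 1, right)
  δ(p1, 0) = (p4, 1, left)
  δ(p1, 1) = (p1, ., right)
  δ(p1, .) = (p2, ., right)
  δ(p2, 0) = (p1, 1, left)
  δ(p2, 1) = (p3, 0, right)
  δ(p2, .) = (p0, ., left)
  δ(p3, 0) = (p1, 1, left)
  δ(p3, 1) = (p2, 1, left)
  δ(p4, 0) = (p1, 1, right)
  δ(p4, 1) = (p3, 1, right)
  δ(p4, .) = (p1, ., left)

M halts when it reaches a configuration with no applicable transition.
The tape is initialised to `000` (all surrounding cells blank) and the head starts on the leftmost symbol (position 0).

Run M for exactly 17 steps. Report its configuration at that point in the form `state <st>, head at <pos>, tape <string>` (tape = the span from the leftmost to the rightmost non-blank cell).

state p4, head at -1, tape 1.110

p0 | ..[0]00   read 0 → write 0, move left, go to p4
p4 | .[.]000   read . → write ., move left, go to p1
p1 | [.].000   read . → write ., move right, go to p2
p2 | .[.]000   read . → write ., move left, go to p0
p0 | [.].000   read . → write 1, move right, go to p4
p4 | 1[.]000   read . → write ., move left, go to p1
p1 | [1].000   read 1 → write ., move right, go to p1
p1 | .[.]000   read . → write ., move right, go to p2
p2 | ..[0]00   read 0 → write 1, move left, go to p1
p1 | .[.]100   read . → write ., move right, go to p2
p2 | ..[1]00   read 1 → write 0, move right, go to p3
p3 | ..0[0]0   read 0 → write 1, move left, go to p1
p1 | ..[0]10   read 0 → write 1, move left, go to p4
p4 | .[.]110   read . → write ., move left, go to p1
p1 | [.].110   read . → write ., move right, go to p2
p2 | .[.]110   read . → write ., move left, go to p0
p0 | [.].110   read . → write 1, move right, go to p4
p4 | 1[.]110
After 17 steps: state p4, head at -1, tape 1.110.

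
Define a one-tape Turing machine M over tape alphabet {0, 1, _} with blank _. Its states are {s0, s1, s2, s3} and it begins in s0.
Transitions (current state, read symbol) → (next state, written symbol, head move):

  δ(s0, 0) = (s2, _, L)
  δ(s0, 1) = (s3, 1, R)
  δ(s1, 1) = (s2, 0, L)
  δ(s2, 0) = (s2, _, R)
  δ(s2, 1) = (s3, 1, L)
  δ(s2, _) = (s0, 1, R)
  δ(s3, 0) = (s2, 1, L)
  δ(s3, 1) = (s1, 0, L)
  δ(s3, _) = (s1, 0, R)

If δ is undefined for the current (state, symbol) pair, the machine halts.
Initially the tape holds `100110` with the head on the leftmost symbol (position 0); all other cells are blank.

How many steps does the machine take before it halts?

25

s0 | _[1]00110__   read 1 → write 1, move R, go to s3
s3 | _1[0]0110__   read 0 → write 1, move L, go to s2
s2 | _[1]10110__   read 1 → write 1, move L, go to s3
s3 | [_]110110__   read _ → write 0, move R, go to s1
s1 | 0[1]10110__   read 1 → write 0, move L, go to s2
s2 | [0]010110__   read 0 → write _, move R, go to s2
s2 | _[0]10110__   read 0 → write _, move R, go to s2
s2 | __[1]0110__   read 1 → write 1, move L, go to s3
s3 | _[_]10110__   read _ → write 0, move R, go to s1
s1 | _0[1]0110__   read 1 → write 0, move L, go to s2
s2 | _[0]00110__   read 0 → write _, move R, go to s2
s2 | __[0]0110__   read 0 → write _, move R, go to s2
s2 | ___[0]110__   read 0 → write _, move R, go to s2
s2 | ____[1]10__   read 1 → write 1, move L, go to s3
s3 | ___[_]110__   read _ → write 0, move R, go to s1
s1 | ___0[1]10__   read 1 → write 0, move L, go to s2
s2 | ___[0]010__   read 0 → write _, move R, go to s2
s2 | ____[0]10__   read 0 → write _, move R, go to s2
s2 | _____[1]0__   read 1 → write 1, move L, go to s3
s3 | ____[_]10__   read _ → write 0, move R, go to s1
s1 | ____0[1]0__   read 1 → write 0, move L, go to s2
s2 | ____[0]00__   read 0 → write _, move R, go to s2
s2 | _____[0]0__   read 0 → write _, move R, go to s2
s2 | ______[0]__   read 0 → write _, move R, go to s2
s2 | _______[_]_   read _ → write 1, move R, go to s0
s0 | _______1[_]
M halts after 25 transitions.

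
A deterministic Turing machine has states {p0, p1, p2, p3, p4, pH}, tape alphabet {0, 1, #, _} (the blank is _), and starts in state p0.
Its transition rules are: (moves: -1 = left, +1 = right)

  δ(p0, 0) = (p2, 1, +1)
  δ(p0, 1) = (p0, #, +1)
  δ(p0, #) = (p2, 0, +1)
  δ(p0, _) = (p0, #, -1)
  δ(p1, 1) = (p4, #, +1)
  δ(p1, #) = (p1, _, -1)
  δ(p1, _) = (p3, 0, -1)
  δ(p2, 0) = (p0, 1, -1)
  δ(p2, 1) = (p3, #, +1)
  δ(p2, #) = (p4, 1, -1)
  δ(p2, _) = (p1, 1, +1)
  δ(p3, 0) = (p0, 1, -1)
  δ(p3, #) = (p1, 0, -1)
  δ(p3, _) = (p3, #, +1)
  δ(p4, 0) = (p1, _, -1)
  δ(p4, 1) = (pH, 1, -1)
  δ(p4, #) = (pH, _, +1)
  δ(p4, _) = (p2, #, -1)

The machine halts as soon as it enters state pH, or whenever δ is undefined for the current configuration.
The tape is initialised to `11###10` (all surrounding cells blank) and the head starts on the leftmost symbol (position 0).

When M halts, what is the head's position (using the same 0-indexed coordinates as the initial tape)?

3

p0 | __[1]1###10   read 1 → write #, move +1, go to p0
p0 | __#[1]###10   read 1 → write #, move +1, go to p0
p0 | __##[#]##10   read # → write 0, move +1, go to p2
p2 | __##0[#]#10   read # → write 1, move -1, go to p4
p4 | __##[0]1#10   read 0 → write _, move -1, go to p1
p1 | __#[#]_1#10   read # → write _, move -1, go to p1
p1 | __[#]__1#10   read # → write _, move -1, go to p1
p1 | _[_]___1#10   read _ → write 0, move -1, go to p3
p3 | [_]0___1#10   read _ → write #, move +1, go to p3
p3 | #[0]___1#10   read 0 → write 1, move -1, go to p0
p0 | [#]1___1#10   read # → write 0, move +1, go to p2
p2 | 0[1]___1#10   read 1 → write #, move +1, go to p3
p3 | 0#[_]__1#10   read _ → write #, move +1, go to p3
p3 | 0##[_]_1#10   read _ → write #, move +1, go to p3
p3 | 0###[_]1#10   read _ → write #, move +1, go to p3
p3 | 0####[1]#10
At halt the head is at cell 3.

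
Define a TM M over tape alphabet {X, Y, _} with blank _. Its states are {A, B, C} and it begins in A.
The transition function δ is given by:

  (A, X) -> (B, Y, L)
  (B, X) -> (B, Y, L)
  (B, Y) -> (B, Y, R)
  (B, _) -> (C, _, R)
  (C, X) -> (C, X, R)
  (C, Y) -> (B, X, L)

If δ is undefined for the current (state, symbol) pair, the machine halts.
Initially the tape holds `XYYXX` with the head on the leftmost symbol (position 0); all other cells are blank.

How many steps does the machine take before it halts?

state=A head=0 tape=_[X]YYXX_   (A,X)→(B,Y,L)
state=B head=-1 tape=[_]YYYXX_   (B,_)→(C,_,R)
state=C head=0 tape=_[Y]YYXX_   (C,Y)→(B,X,L)
state=B head=-1 tape=[_]XYYXX_   (B,_)→(C,_,R)
state=C head=0 tape=_[X]YYXX_   (C,X)→(C,X,R)
state=C head=1 tape=_X[Y]YXX_   (C,Y)→(B,X,L)
state=B head=0 tape=_[X]XYXX_   (B,X)→(B,Y,L)
state=B head=-1 tape=[_]YXYXX_   (B,_)→(C,_,R)
state=C head=0 tape=_[Y]XYXX_   (C,Y)→(B,X,L)
state=B head=-1 tape=[_]XXYXX_   (B,_)→(C,_,R)
state=C head=0 tape=_[X]XYXX_   (C,X)→(C,X,R)
state=C head=1 tape=_X[X]YXX_   (C,X)→(C,X,R)
state=C head=2 tape=_XX[Y]XX_   (C,Y)→(B,X,L)
state=B head=1 tape=_X[X]XXX_   (B,X)→(B,Y,L)
state=B head=0 tape=_[X]YXXX_   (B,X)→(B,Y,L)
state=B head=-1 tape=[_]YYXXX_   (B,_)→(C,_,R)
state=C head=0 tape=_[Y]YXXX_   (C,Y)→(B,X,L)
state=B head=-1 tape=[_]XYXXX_   (B,_)→(C,_,R)
state=C head=0 tape=_[X]YXXX_   (C,X)→(C,X,R)
state=C head=1 tape=_X[Y]XXX_   (C,Y)→(B,X,L)
state=B head=0 tape=_[X]XXXX_   (B,X)→(B,Y,L)
state=B head=-1 tape=[_]YXXXX_   (B,_)→(C,_,R)
state=C head=0 tape=_[Y]XXXX_   (C,Y)→(B,X,L)
state=B head=-1 tape=[_]XXXXX_   (B,_)→(C,_,R)
state=C head=0 tape=_[X]XXXX_   (C,X)→(C,X,R)
state=C head=1 tape=_X[X]XXX_   (C,X)→(C,X,R)
state=C head=2 tape=_XX[X]XX_   (C,X)→(C,X,R)
state=C head=3 tape=_XXX[X]X_   (C,X)→(C,X,R)
state=C head=4 tape=_XXXX[X]_   (C,X)→(C,X,R)
state=C head=5 tape=_XXXXX[_]
M halts after 29 transitions.

29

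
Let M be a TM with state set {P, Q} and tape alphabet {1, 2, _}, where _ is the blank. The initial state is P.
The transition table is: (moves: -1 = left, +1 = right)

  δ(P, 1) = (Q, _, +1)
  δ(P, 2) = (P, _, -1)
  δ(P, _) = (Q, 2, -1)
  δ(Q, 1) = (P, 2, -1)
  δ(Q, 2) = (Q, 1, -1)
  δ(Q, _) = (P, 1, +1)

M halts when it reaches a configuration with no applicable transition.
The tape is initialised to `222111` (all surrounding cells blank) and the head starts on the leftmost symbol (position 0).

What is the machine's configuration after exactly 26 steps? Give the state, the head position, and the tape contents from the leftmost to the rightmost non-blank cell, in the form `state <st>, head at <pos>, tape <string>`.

state Q, head at 4, tape 1_11

P | ___[2]22111   read 2 → write _, move -1, go to P
P | __[_]_22111   read _ → write 2, move -1, go to Q
Q | _[_]2_22111   read _ → write 1, move +1, go to P
P | _1[2]_22111   read 2 → write _, move -1, go to P
P | _[1]__22111   read 1 → write _, move +1, go to Q
Q | __[_]_22111   read _ → write 1, move +1, go to P
P | __1[_]22111   read _ → write 2, move -1, go to Q
Q | __[1]222111   read 1 → write 2, move -1, go to P
P | _[_]2222111   read _ → write 2, move -1, go to Q
Q | [_]22222111   read _ → write 1, move +1, go to P
P | 1[2]2222111   read 2 → write _, move -1, go to P
P | [1]_2222111   read 1 → write _, move +1, go to Q
Q | _[_]2222111   read _ → write 1, move +1, go to P
P | _1[2]222111   read 2 → write _, move -1, go to P
P | _[1]_222111   read 1 → write _, move +1, go to Q
Q | __[_]222111   read _ → write 1, move +1, go to P
P | __1[2]22111   read 2 → write _, move -1, go to P
P | __[1]_22111   read 1 → write _, move +1, go to Q
Q | ___[_]22111   read _ → write 1, move +1, go to P
P | ___1[2]2111   read 2 → write _, move -1, go to P
P | ___[1]_2111   read 1 → write _, move +1, go to Q
Q | ____[_]2111   read _ → write 1, move +1, go to P
P | ____1[2]111   read 2 → write _, move -1, go to P
P | ____[1]_111   read 1 → write _, move +1, go to Q
Q | _____[_]111   read _ → write 1, move +1, go to P
P | _____1[1]11   read 1 → write _, move +1, go to Q
Q | _____1_[1]1
After 26 steps: state Q, head at 4, tape 1_11.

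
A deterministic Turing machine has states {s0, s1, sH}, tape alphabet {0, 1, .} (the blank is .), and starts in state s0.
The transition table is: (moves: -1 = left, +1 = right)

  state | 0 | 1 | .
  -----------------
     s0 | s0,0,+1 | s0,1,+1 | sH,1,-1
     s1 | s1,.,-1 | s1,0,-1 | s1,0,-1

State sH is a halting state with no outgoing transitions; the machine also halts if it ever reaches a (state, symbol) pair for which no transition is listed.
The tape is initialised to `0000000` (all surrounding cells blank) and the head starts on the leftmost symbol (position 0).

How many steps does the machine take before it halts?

state=s0 head=0 tape=[0]000000.   (s0,0)→(s0,0,+1)
state=s0 head=1 tape=0[0]00000.   (s0,0)→(s0,0,+1)
state=s0 head=2 tape=00[0]0000.   (s0,0)→(s0,0,+1)
state=s0 head=3 tape=000[0]000.   (s0,0)→(s0,0,+1)
state=s0 head=4 tape=0000[0]00.   (s0,0)→(s0,0,+1)
state=s0 head=5 tape=00000[0]0.   (s0,0)→(s0,0,+1)
state=s0 head=6 tape=000000[0].   (s0,0)→(s0,0,+1)
state=s0 head=7 tape=0000000[.]   (s0,.)→(sH,1,-1)
state=sH head=6 tape=000000[0]1
M halts after 8 transitions.

8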